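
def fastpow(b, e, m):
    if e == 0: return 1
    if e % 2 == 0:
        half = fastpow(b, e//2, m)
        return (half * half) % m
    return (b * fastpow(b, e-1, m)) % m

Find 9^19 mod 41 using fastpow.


fastpow(9, 19, 41): e is odd, compute fastpow(9, 18, 41)
  fastpow(9, 18, 41): e is even, compute fastpow(9, 9, 41)
    fastpow(9, 9, 41): e is odd, compute fastpow(9, 8, 41)
      fastpow(9, 8, 41): e is even, compute fastpow(9, 4, 41)
        fastpow(9, 4, 41): e is even, compute fastpow(9, 2, 41)
          fastpow(9, 2, 41): e is even, compute fastpow(9, 1, 41)
          fastpow(9, 1, 41): e is odd, compute fastpow(9, 0, 41)
          fastpow(9, 0, 41) = 1
          (9 * 1) % 41 = 9
          half=9, (9*9) % 41 = 40
        half=40, (40*40) % 41 = 1
      half=1, (1*1) % 41 = 1
    (9 * 1) % 41 = 9
  half=9, (9*9) % 41 = 40
(9 * 40) % 41 = 32

32


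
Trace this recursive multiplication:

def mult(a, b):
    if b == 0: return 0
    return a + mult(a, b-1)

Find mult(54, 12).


mult(54, 12) = 54 + mult(54, 11)
mult(54, 11) = 54 + mult(54, 10)
mult(54, 10) = 54 + mult(54, 9)
mult(54, 9) = 54 + mult(54, 8)
mult(54, 8) = 54 + mult(54, 7)
mult(54, 7) = 54 + mult(54, 6)
mult(54, 6) = 54 + mult(54, 5)
mult(54, 5) = 54 + mult(54, 4)
mult(54, 4) = 54 + mult(54, 3)
mult(54, 3) = 54 + mult(54, 2)
mult(54, 2) = 54 + mult(54, 1)
mult(54, 1) = 54 + mult(54, 0)
mult(54, 0) = 0  (base case)
Total: 54 + 54 + 54 + 54 + 54 + 54 + 54 + 54 + 54 + 54 + 54 + 54 + 0 = 648

648


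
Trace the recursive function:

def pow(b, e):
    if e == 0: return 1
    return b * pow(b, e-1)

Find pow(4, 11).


pow(4, 11)
= 4 * pow(4, 10)
= 4 * 4 * pow(4, 9)
= 4 * 4 * 4 * pow(4, 8)
= 4 * 4 * 4 * 4 * pow(4, 7)
= 4 * 4 * 4 * 4 * 4 * pow(4, 6)
= 4 * 4 * 4 * 4 * 4 * 4 * pow(4, 5)
= 4 * 4 * 4 * 4 * 4 * 4 * 4 * pow(4, 4)
= 4 * 4 * 4 * 4 * 4 * 4 * 4 * 4 * pow(4, 3)
= 4 * 4 * 4 * 4 * 4 * 4 * 4 * 4 * 4 * pow(4, 2)
= 4 * 4 * 4 * 4 * 4 * 4 * 4 * 4 * 4 * 4 * pow(4, 1)
= 4 * 4 * 4 * 4 * 4 * 4 * 4 * 4 * 4 * 4 * 4 * pow(4, 0)
= 4 * 4 * 4 * 4 * 4 * 4 * 4 * 4 * 4 * 4 * 4 * 1
= 4194304

4194304


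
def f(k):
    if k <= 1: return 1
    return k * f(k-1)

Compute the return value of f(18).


f(18)
= 18 * f(17)
= 18 * 17 * f(16)
= 18 * 17 * 16 * f(15)
= 18 * 17 * 16 * 15 * f(14)
= 18 * 17 * 16 * 15 * 14 * f(13)
= 18 * 17 * 16 * 15 * 14 * 13 * f(12)
= 18 * 17 * 16 * 15 * 14 * 13 * 12 * f(11)
= 18 * 17 * 16 * 15 * 14 * 13 * 12 * 11 * f(10)
= 18 * 17 * 16 * 15 * 14 * 13 * 12 * 11 * 10 * f(9)
= 18 * 17 * 16 * 15 * 14 * 13 * 12 * 11 * 10 * 9 * f(8)
= 18 * 17 * 16 * 15 * 14 * 13 * 12 * 11 * 10 * 9 * 8 * f(7)
= 18 * 17 * 16 * 15 * 14 * 13 * 12 * 11 * 10 * 9 * 8 * 7 * f(6)
= 18 * 17 * 16 * 15 * 14 * 13 * 12 * 11 * 10 * 9 * 8 * 7 * 6 * f(5)
= 18 * 17 * 16 * 15 * 14 * 13 * 12 * 11 * 10 * 9 * 8 * 7 * 6 * 5 * f(4)
= 18 * 17 * 16 * 15 * 14 * 13 * 12 * 11 * 10 * 9 * 8 * 7 * 6 * 5 * 4 * f(3)
= 18 * 17 * 16 * 15 * 14 * 13 * 12 * 11 * 10 * 9 * 8 * 7 * 6 * 5 * 4 * 3 * f(2)
= 18 * 17 * 16 * 15 * 14 * 13 * 12 * 11 * 10 * 9 * 8 * 7 * 6 * 5 * 4 * 3 * 2 * f(1)
= 18 * 17 * 16 * 15 * 14 * 13 * 12 * 11 * 10 * 9 * 8 * 7 * 6 * 5 * 4 * 3 * 2 * 1
= 6402373705728000

6402373705728000


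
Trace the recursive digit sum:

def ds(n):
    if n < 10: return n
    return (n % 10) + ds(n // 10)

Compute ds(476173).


ds(476173) = 3 + ds(47617)
ds(47617) = 7 + ds(4761)
ds(4761) = 1 + ds(476)
ds(476) = 6 + ds(47)
ds(47) = 7 + ds(4)
ds(4) = 4  (base case)
Total: 3 + 7 + 1 + 6 + 7 + 4 = 28

28


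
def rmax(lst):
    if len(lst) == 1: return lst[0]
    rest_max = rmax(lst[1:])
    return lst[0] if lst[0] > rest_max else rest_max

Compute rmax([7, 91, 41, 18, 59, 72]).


rmax([7, 91, 41, 18, 59, 72]): compare 7 with rmax([91, 41, 18, 59, 72])
rmax([91, 41, 18, 59, 72]): compare 91 with rmax([41, 18, 59, 72])
rmax([41, 18, 59, 72]): compare 41 with rmax([18, 59, 72])
rmax([18, 59, 72]): compare 18 with rmax([59, 72])
rmax([59, 72]): compare 59 with rmax([72])
rmax([72]) = 72  (base case)
Compare 59 with 72 -> 72
Compare 18 with 72 -> 72
Compare 41 with 72 -> 72
Compare 91 with 72 -> 91
Compare 7 with 91 -> 91

91


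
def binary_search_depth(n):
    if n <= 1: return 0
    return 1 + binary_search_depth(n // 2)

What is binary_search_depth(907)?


907 / 2 = 453
453 / 2 = 226
226 / 2 = 113
113 / 2 = 56
56 / 2 = 28
28 / 2 = 14
14 / 2 = 7
7 / 2 = 3
3 / 2 = 1
Reached 1 after 9 halvings

9


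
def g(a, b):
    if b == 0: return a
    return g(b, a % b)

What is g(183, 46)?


g(183, 46) = g(46, 45)
g(46, 45) = g(45, 1)
g(45, 1) = g(1, 0)
g(1, 0) = 1  (base case)

1


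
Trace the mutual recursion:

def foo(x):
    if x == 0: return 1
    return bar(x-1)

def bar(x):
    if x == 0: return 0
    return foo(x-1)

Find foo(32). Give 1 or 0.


foo(32) = bar(31)
bar(31) = foo(30)
foo(30) = bar(29)
bar(29) = foo(28)
foo(28) = bar(27)
bar(27) = foo(26)
foo(26) = bar(25)
bar(25) = foo(24)
foo(24) = bar(23)
bar(23) = foo(22)
foo(22) = bar(21)
bar(21) = foo(20)
foo(20) = bar(19)
bar(19) = foo(18)
foo(18) = bar(17)
bar(17) = foo(16)
foo(16) = bar(15)
bar(15) = foo(14)
foo(14) = bar(13)
bar(13) = foo(12)
foo(12) = bar(11)
bar(11) = foo(10)
foo(10) = bar(9)
bar(9) = foo(8)
foo(8) = bar(7)
bar(7) = foo(6)
foo(6) = bar(5)
bar(5) = foo(4)
foo(4) = bar(3)
bar(3) = foo(2)
foo(2) = bar(1)
bar(1) = foo(0)
foo(0) = 1  (base case)
Result: 1

1


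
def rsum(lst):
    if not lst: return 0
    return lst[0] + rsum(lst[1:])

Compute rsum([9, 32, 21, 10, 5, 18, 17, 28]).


rsum([9, 32, 21, 10, 5, 18, 17, 28]) = 9 + rsum([32, 21, 10, 5, 18, 17, 28])
rsum([32, 21, 10, 5, 18, 17, 28]) = 32 + rsum([21, 10, 5, 18, 17, 28])
rsum([21, 10, 5, 18, 17, 28]) = 21 + rsum([10, 5, 18, 17, 28])
rsum([10, 5, 18, 17, 28]) = 10 + rsum([5, 18, 17, 28])
rsum([5, 18, 17, 28]) = 5 + rsum([18, 17, 28])
rsum([18, 17, 28]) = 18 + rsum([17, 28])
rsum([17, 28]) = 17 + rsum([28])
rsum([28]) = 28 + rsum([])
rsum([]) = 0  (base case)
Total: 9 + 32 + 21 + 10 + 5 + 18 + 17 + 28 + 0 = 140

140


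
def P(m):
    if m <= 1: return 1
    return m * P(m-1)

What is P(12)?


P(12)
= 12 * P(11)
= 12 * 11 * P(10)
= 12 * 11 * 10 * P(9)
= 12 * 11 * 10 * 9 * P(8)
= 12 * 11 * 10 * 9 * 8 * P(7)
= 12 * 11 * 10 * 9 * 8 * 7 * P(6)
= 12 * 11 * 10 * 9 * 8 * 7 * 6 * P(5)
= 12 * 11 * 10 * 9 * 8 * 7 * 6 * 5 * P(4)
= 12 * 11 * 10 * 9 * 8 * 7 * 6 * 5 * 4 * P(3)
= 12 * 11 * 10 * 9 * 8 * 7 * 6 * 5 * 4 * 3 * P(2)
= 12 * 11 * 10 * 9 * 8 * 7 * 6 * 5 * 4 * 3 * 2 * P(1)
= 12 * 11 * 10 * 9 * 8 * 7 * 6 * 5 * 4 * 3 * 2 * 1
= 479001600

479001600


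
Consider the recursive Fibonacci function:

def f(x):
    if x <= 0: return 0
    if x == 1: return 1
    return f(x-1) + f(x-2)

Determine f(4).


Computing f(4) bottom-up:
f(0) = 0
f(1) = 1
f(2) = f(1) + f(0) = 1 + 0 = 1
f(3) = f(2) + f(1) = 1 + 1 = 2
f(4) = f(3) + f(2) = 2 + 1 = 3

3


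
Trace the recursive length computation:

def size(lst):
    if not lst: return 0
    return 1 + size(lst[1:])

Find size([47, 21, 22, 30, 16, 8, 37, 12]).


size([47, 21, 22, 30, 16, 8, 37, 12]) = 1 + size([21, 22, 30, 16, 8, 37, 12])
size([21, 22, 30, 16, 8, 37, 12]) = 1 + size([22, 30, 16, 8, 37, 12])
size([22, 30, 16, 8, 37, 12]) = 1 + size([30, 16, 8, 37, 12])
size([30, 16, 8, 37, 12]) = 1 + size([16, 8, 37, 12])
size([16, 8, 37, 12]) = 1 + size([8, 37, 12])
size([8, 37, 12]) = 1 + size([37, 12])
size([37, 12]) = 1 + size([12])
size([12]) = 1 + size([])
size([]) = 0  (base case)
Unwinding: 1 + 1 + 1 + 1 + 1 + 1 + 1 + 1 + 0 = 8

8


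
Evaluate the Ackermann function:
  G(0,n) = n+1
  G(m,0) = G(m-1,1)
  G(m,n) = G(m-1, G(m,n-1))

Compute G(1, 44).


G(1, 44) = G(0, G(1, 43))
  G(1, 43) = G(0, G(1, 42))
    G(1, 42) = G(0, G(1, 41))
      G(1, 41) = G(0, G(1, 40))
        G(1, 40) = G(0, G(1, 39))
          G(1, 39) = G(0, G(1, 38))
          G(1, 38) = G(0, G(1, 37))
          G(1, 37) = G(0, G(1, 36))
          G(1, 36) = G(0, G(1, 35))
          G(1, 35) = G(0, G(1, 34))
          G(1, 34) = G(0, G(1, 33))
          G(1, 33) = G(0, G(1, 32))
          G(1, 32) = G(0, G(1, 31))
          G(1, 31) = G(0, G(1, 30))
          G(1, 30) = G(0, G(1, 29))
          G(1, 29) = G(0, G(1, 28))
          G(1, 28) = G(0, G(1, 27))
          G(1, 27) = G(0, G(1, 26))
          G(1, 26) = G(0, G(1, 25))
          G(1, 25) = G(0, G(1, 24))
          G(1, 24) = G(0, G(1, 23))
          G(1, 23) = G(0, G(1, 22))
          G(1, 22) = G(0, G(1, 21))
          G(1, 21) = G(0, G(1, 20))
          G(1, 20) = G(0, G(1, 19))
... (trace truncated)
Result: G(1, 44) = 46

46


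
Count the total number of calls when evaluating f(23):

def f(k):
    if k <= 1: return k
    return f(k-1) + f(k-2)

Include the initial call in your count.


Let C(n) = total calls for f(n)
C(0) = 1, C(1) = 1
C(2) = 1 + C(1) + C(0) = 1 + 1 + 1 = 3
C(3) = 1 + C(2) + C(1) = 1 + 3 + 1 = 5
C(4) = 1 + C(3) + C(2) = 1 + 5 + 3 = 9
C(5) = 1 + C(4) + C(3) = 1 + 9 + 5 = 15
C(6) = 1 + C(5) + C(4) = 1 + 15 + 9 = 25
C(7) = 1 + C(6) + C(5) = 1 + 25 + 15 = 41
C(8) = 1 + C(7) + C(6) = 1 + 41 + 25 = 67
C(9) = 1 + C(8) + C(7) = 1 + 67 + 41 = 109
C(10) = 1 + C(9) + C(8) = 1 + 109 + 67 = 177
C(11) = 1 + C(10) + C(9) = 1 + 177 + 109 = 287
C(12) = 1 + C(11) + C(10) = 1 + 287 + 177 = 465
C(13) = 1 + C(12) + C(11) = 1 + 465 + 287 = 753
C(14) = 1 + C(13) + C(12) = 1 + 753 + 465 = 1219
C(15) = 1 + C(14) + C(13) = 1 + 1219 + 753 = 1973
C(16) = 1 + C(15) + C(14) = 1 + 1973 + 1219 = 3193
C(17) = 1 + C(16) + C(15) = 1 + 3193 + 1973 = 5167
C(18) = 1 + C(17) + C(16) = 1 + 5167 + 3193 = 8361
C(19) = 1 + C(18) + C(17) = 1 + 8361 + 5167 = 13529
C(20) = 1 + C(19) + C(18) = 1 + 13529 + 8361 = 21891
C(21) = 1 + C(20) + C(19) = 1 + 21891 + 13529 = 35421
C(22) = 1 + C(21) + C(20) = 1 + 35421 + 21891 = 57313
C(23) = 1 + C(22) + C(21) = 1 + 57313 + 35421 = 92735

92735


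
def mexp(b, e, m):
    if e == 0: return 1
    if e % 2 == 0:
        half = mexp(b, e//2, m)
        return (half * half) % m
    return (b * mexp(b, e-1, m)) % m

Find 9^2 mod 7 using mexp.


mexp(9, 2, 7): e is even, compute mexp(9, 1, 7)
  mexp(9, 1, 7): e is odd, compute mexp(9, 0, 7)
    mexp(9, 0, 7) = 1
  (9 * 1) % 7 = 2
half=2, (2*2) % 7 = 4

4


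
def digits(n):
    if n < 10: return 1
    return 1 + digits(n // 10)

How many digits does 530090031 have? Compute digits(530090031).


digits(530090031) = 1 + digits(53009003)
digits(53009003) = 1 + digits(5300900)
digits(5300900) = 1 + digits(530090)
digits(530090) = 1 + digits(53009)
digits(53009) = 1 + digits(5300)
digits(5300) = 1 + digits(530)
digits(530) = 1 + digits(53)
digits(53) = 1 + digits(5)
digits(5) = 1  (base case: 5 < 10)
Unwinding: 1 + 1 + 1 + 1 + 1 + 1 + 1 + 1 + 1 = 9

9


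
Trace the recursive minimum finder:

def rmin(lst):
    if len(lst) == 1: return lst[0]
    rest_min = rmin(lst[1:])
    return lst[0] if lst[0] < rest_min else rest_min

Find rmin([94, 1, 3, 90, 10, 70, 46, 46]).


rmin([94, 1, 3, 90, 10, 70, 46, 46]): compare 94 with rmin([1, 3, 90, 10, 70, 46, 46])
rmin([1, 3, 90, 10, 70, 46, 46]): compare 1 with rmin([3, 90, 10, 70, 46, 46])
rmin([3, 90, 10, 70, 46, 46]): compare 3 with rmin([90, 10, 70, 46, 46])
rmin([90, 10, 70, 46, 46]): compare 90 with rmin([10, 70, 46, 46])
rmin([10, 70, 46, 46]): compare 10 with rmin([70, 46, 46])
rmin([70, 46, 46]): compare 70 with rmin([46, 46])
rmin([46, 46]): compare 46 with rmin([46])
rmin([46]) = 46  (base case)
Compare 46 with 46 -> 46
Compare 70 with 46 -> 46
Compare 10 with 46 -> 10
Compare 90 with 10 -> 10
Compare 3 with 10 -> 3
Compare 1 with 3 -> 1
Compare 94 with 1 -> 1

1


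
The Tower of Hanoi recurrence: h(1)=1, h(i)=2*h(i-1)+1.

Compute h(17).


h(17) = 2 * h(16) + 1
h(16) = 2 * h(15) + 1
h(15) = 2 * h(14) + 1
h(14) = 2 * h(13) + 1
h(13) = 2 * h(12) + 1
h(12) = 2 * h(11) + 1
h(11) = 2 * h(10) + 1
h(10) = 2 * h(9) + 1
h(9) = 2 * h(8) + 1
h(8) = 2 * h(7) + 1
h(7) = 2 * h(6) + 1
h(6) = 2 * h(5) + 1
h(5) = 2 * h(4) + 1
h(4) = 2 * h(3) + 1
h(3) = 2 * h(2) + 1
h(2) = 2 * h(1) + 1
h(1) = 1  (base case)
h(2) = 2 * 1 + 1 = 3
h(3) = 2 * 3 + 1 = 7
h(4) = 2 * 7 + 1 = 15
h(5) = 2 * 15 + 1 = 31
h(6) = 2 * 31 + 1 = 63
h(7) = 2 * 63 + 1 = 127
h(8) = 2 * 127 + 1 = 255
h(9) = 2 * 255 + 1 = 511
h(10) = 2 * 511 + 1 = 1023
h(11) = 2 * 1023 + 1 = 2047
h(12) = 2 * 2047 + 1 = 4095
h(13) = 2 * 4095 + 1 = 8191
h(14) = 2 * 8191 + 1 = 16383
h(15) = 2 * 16383 + 1 = 32767
h(16) = 2 * 32767 + 1 = 65535
h(17) = 2 * 65535 + 1 = 131071

131071


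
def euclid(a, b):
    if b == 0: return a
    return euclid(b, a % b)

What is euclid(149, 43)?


euclid(149, 43) = euclid(43, 20)
euclid(43, 20) = euclid(20, 3)
euclid(20, 3) = euclid(3, 2)
euclid(3, 2) = euclid(2, 1)
euclid(2, 1) = euclid(1, 0)
euclid(1, 0) = 1  (base case)

1


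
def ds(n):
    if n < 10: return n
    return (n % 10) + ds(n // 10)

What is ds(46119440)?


ds(46119440) = 0 + ds(4611944)
ds(4611944) = 4 + ds(461194)
ds(461194) = 4 + ds(46119)
ds(46119) = 9 + ds(4611)
ds(4611) = 1 + ds(461)
ds(461) = 1 + ds(46)
ds(46) = 6 + ds(4)
ds(4) = 4  (base case)
Total: 0 + 4 + 4 + 9 + 1 + 1 + 6 + 4 = 29

29


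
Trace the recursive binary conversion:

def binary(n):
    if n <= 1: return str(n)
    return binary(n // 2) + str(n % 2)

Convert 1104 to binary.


binary(1104) = binary(552) + '0'
binary(552) = binary(276) + '0'
binary(276) = binary(138) + '0'
binary(138) = binary(69) + '0'
binary(69) = binary(34) + '1'
binary(34) = binary(17) + '0'
binary(17) = binary(8) + '1'
binary(8) = binary(4) + '0'
binary(4) = binary(2) + '0'
binary(2) = binary(1) + '0'
binary(1) = '1'  (base case)
Concatenating: '1' + '0' + '0' + '0' + '1' + '0' + '1' + '0' + '0' + '0' + '0' = '10001010000'

10001010000


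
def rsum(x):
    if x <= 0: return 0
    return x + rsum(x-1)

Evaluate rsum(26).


rsum(26)
= 26 + 25 + 24 + 23 + 22 + 21 + 20 + 19 + 18 + 17 + 16 + 15 + 14 + 13 + 12 + 11 + 10 + 9 + 8 + 7 + 6 + 5 + 4 + 3 + 2 + 1 + rsum(0)
= 26 + 25 + 24 + 23 + 22 + 21 + 20 + 19 + 18 + 17 + 16 + 15 + 14 + 13 + 12 + 11 + 10 + 9 + 8 + 7 + 6 + 5 + 4 + 3 + 2 + 1 + 0
= 351

351


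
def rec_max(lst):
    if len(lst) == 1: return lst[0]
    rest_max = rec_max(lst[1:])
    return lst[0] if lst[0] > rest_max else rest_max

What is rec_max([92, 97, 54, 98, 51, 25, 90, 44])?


rec_max([92, 97, 54, 98, 51, 25, 90, 44]): compare 92 with rec_max([97, 54, 98, 51, 25, 90, 44])
rec_max([97, 54, 98, 51, 25, 90, 44]): compare 97 with rec_max([54, 98, 51, 25, 90, 44])
rec_max([54, 98, 51, 25, 90, 44]): compare 54 with rec_max([98, 51, 25, 90, 44])
rec_max([98, 51, 25, 90, 44]): compare 98 with rec_max([51, 25, 90, 44])
rec_max([51, 25, 90, 44]): compare 51 with rec_max([25, 90, 44])
rec_max([25, 90, 44]): compare 25 with rec_max([90, 44])
rec_max([90, 44]): compare 90 with rec_max([44])
rec_max([44]) = 44  (base case)
Compare 90 with 44 -> 90
Compare 25 with 90 -> 90
Compare 51 with 90 -> 90
Compare 98 with 90 -> 98
Compare 54 with 98 -> 98
Compare 97 with 98 -> 98
Compare 92 with 98 -> 98

98


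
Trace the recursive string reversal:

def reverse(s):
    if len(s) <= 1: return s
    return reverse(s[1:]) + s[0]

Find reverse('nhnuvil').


reverse('nhnuvil') = reverse('hnuvil') + 'n'
reverse('hnuvil') = reverse('nuvil') + 'h'
reverse('nuvil') = reverse('uvil') + 'n'
reverse('uvil') = reverse('vil') + 'u'
reverse('vil') = reverse('il') + 'v'
reverse('il') = reverse('l') + 'i'
reverse('l') = 'l'  (base case)
Concatenating: 'l' + 'i' + 'v' + 'u' + 'n' + 'h' + 'n' = 'livunhn'

livunhn


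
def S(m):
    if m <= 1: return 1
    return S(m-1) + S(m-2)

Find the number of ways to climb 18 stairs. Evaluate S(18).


Building up from base cases:
S(0) = 1
S(1) = 1
S(2) = S(1) + S(0) = 1 + 1 = 2
S(3) = S(2) + S(1) = 2 + 1 = 3
S(4) = S(3) + S(2) = 3 + 2 = 5
S(5) = S(4) + S(3) = 5 + 3 = 8
S(6) = S(5) + S(4) = 8 + 5 = 13
S(7) = S(6) + S(5) = 13 + 8 = 21
S(8) = S(7) + S(6) = 21 + 13 = 34
S(9) = S(8) + S(7) = 34 + 21 = 55
S(10) = S(9) + S(8) = 55 + 34 = 89
S(11) = S(10) + S(9) = 89 + 55 = 144
S(12) = S(11) + S(10) = 144 + 89 = 233
S(13) = S(12) + S(11) = 233 + 144 = 377
S(14) = S(13) + S(12) = 377 + 233 = 610
S(15) = S(14) + S(13) = 610 + 377 = 987
S(16) = S(15) + S(14) = 987 + 610 = 1597
S(17) = S(16) + S(15) = 1597 + 987 = 2584
S(18) = S(17) + S(16) = 2584 + 1597 = 4181

4181


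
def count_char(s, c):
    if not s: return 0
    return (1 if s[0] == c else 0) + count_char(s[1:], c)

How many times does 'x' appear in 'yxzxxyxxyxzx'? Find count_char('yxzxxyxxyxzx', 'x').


s[0]='y' != 'x' -> 0
s[0]='x' == 'x' -> 1
s[0]='z' != 'x' -> 0
s[0]='x' == 'x' -> 1
s[0]='x' == 'x' -> 1
s[0]='y' != 'x' -> 0
s[0]='x' == 'x' -> 1
s[0]='x' == 'x' -> 1
s[0]='y' != 'x' -> 0
s[0]='x' == 'x' -> 1
s[0]='z' != 'x' -> 0
s[0]='x' == 'x' -> 1
Sum: 0 + 1 + 0 + 1 + 1 + 0 + 1 + 1 + 0 + 1 + 0 + 1 = 7

7


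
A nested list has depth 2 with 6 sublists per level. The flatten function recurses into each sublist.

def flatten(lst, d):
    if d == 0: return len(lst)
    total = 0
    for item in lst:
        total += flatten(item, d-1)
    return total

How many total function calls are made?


At depth 0 (root): 1 call
At depth 1: each of 1 parents calls flatten on 6 children = 6 calls
At depth 2: each of 6 parents calls flatten on 6 children = 36 calls
Total: 1 + 6 + 36 = 43

43


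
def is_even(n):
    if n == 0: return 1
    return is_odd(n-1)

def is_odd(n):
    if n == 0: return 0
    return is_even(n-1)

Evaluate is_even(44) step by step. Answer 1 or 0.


is_even(44) = is_odd(43)
is_odd(43) = is_even(42)
is_even(42) = is_odd(41)
is_odd(41) = is_even(40)
is_even(40) = is_odd(39)
is_odd(39) = is_even(38)
is_even(38) = is_odd(37)
is_odd(37) = is_even(36)
is_even(36) = is_odd(35)
is_odd(35) = is_even(34)
is_even(34) = is_odd(33)
is_odd(33) = is_even(32)
is_even(32) = is_odd(31)
is_odd(31) = is_even(30)
is_even(30) = is_odd(29)
is_odd(29) = is_even(28)
is_even(28) = is_odd(27)
is_odd(27) = is_even(26)
is_even(26) = is_odd(25)
is_odd(25) = is_even(24)
is_even(24) = is_odd(23)
is_odd(23) = is_even(22)
is_even(22) = is_odd(21)
is_odd(21) = is_even(20)
is_even(20) = is_odd(19)
is_odd(19) = is_even(18)
is_even(18) = is_odd(17)
is_odd(17) = is_even(16)
is_even(16) = is_odd(15)
is_odd(15) = is_even(14)
is_even(14) = is_odd(13)
is_odd(13) = is_even(12)
is_even(12) = is_odd(11)
is_odd(11) = is_even(10)
is_even(10) = is_odd(9)
is_odd(9) = is_even(8)
is_even(8) = is_odd(7)
is_odd(7) = is_even(6)
is_even(6) = is_odd(5)
is_odd(5) = is_even(4)
is_even(4) = is_odd(3)
is_odd(3) = is_even(2)
is_even(2) = is_odd(1)
is_odd(1) = is_even(0)
is_even(0) = 1  (base case)
Result: 1

1


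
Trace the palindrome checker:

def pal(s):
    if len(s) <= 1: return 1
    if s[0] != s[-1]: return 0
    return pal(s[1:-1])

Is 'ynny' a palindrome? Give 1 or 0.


pal('ynny'): s[0]='y' == s[-1]='y' -> check pal('nn')
pal('nn'): s[0]='n' == s[-1]='n' -> check pal('')
pal(''): len <= 1 -> return 1  (base case)
Result: 1 (palindrome)

1


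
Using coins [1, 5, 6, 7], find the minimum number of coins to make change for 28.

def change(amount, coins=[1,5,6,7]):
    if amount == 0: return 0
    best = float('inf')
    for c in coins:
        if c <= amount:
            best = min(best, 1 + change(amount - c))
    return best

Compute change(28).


Building up with DP:
change(0) = 0
change(1) = min(1+change(0)=1+0=1) = 1
change(2) = min(1+change(1)=1+1=2) = 2
change(3) = min(1+change(2)=1+2=3) = 3
change(4) = min(1+change(3)=1+3=4) = 4
change(5) = min(1+change(4)=1+4=5, 1+change(0)=1+0=1) = 1
change(6) = min(1+change(5)=1+1=2, 1+change(1)=1+1=2, 1+change(0)=1+0=1) = 1
change(7) = min(1+change(6)=1+1=2, 1+change(2)=1+2=3, 1+change(1)=1+1=2, 1+change(0)=1+0=1) = 1
change(8) = min(1+change(7)=1+1=2, 1+change(3)=1+3=4, 1+change(2)=1+2=3, 1+change(1)=1+1=2) = 2
change(9) = min(1+change(8)=1+2=3, 1+change(4)=1+4=5, 1+change(3)=1+3=4, 1+change(2)=1+2=3) = 3
change(10) = min(1+change(9)=1+3=4, 1+change(5)=1+1=2, 1+change(4)=1+4=5, 1+change(3)=1+3=4) = 2
change(11) = min(1+change(10)=1+2=3, 1+change(6)=1+1=2, 1+change(5)=1+1=2, 1+change(4)=1+4=5) = 2
change(12) = min(1+change(11)=1+2=3, 1+change(7)=1+1=2, 1+change(6)=1+1=2, 1+change(5)=1+1=2) = 2
change(13) = min(1+change(12)=1+2=3, 1+change(8)=1+2=3, 1+change(7)=1+1=2, 1+change(6)=1+1=2) = 2
change(14) = min(1+change(13)=1+2=3, 1+change(9)=1+3=4, 1+change(8)=1+2=3, 1+change(7)=1+1=2) = 2
change(15) = min(1+change(14)=1+2=3, 1+change(10)=1+2=3, 1+change(9)=1+3=4, 1+change(8)=1+2=3) = 3
change(16) = min(1+change(15)=1+3=4, 1+change(11)=1+2=3, 1+change(10)=1+2=3, 1+change(9)=1+3=4) = 3
change(17) = min(1+change(16)=1+3=4, 1+change(12)=1+2=3, 1+change(11)=1+2=3, 1+change(10)=1+2=3) = 3
change(18) = min(1+change(17)=1+3=4, 1+change(13)=1+2=3, 1+change(12)=1+2=3, 1+change(11)=1+2=3) = 3
change(19) = min(1+change(18)=1+3=4, 1+change(14)=1+2=3, 1+change(13)=1+2=3, 1+change(12)=1+2=3) = 3
change(20) = min(1+change(19)=1+3=4, 1+change(15)=1+3=4, 1+change(14)=1+2=3, 1+change(13)=1+2=3) = 3
change(21) = min(1+change(20)=1+3=4, 1+change(16)=1+3=4, 1+change(15)=1+3=4, 1+change(14)=1+2=3) = 3
change(22) = min(1+change(21)=1+3=4, 1+change(17)=1+3=4, 1+change(16)=1+3=4, 1+change(15)=1+3=4) = 4
change(23) = min(1+change(22)=1+4=5, 1+change(18)=1+3=4, 1+change(17)=1+3=4, 1+change(16)=1+3=4) = 4
change(24) = min(1+change(23)=1+4=5, 1+change(19)=1+3=4, 1+change(18)=1+3=4, 1+change(17)=1+3=4) = 4
change(25) = min(1+change(24)=1+4=5, 1+change(20)=1+3=4, 1+change(19)=1+3=4, 1+change(18)=1+3=4) = 4
change(26) = min(1+change(25)=1+4=5, 1+change(21)=1+3=4, 1+change(20)=1+3=4, 1+change(19)=1+3=4) = 4
change(27) = min(1+change(26)=1+4=5, 1+change(22)=1+4=5, 1+change(21)=1+3=4, 1+change(20)=1+3=4) = 4
change(28) = min(1+change(27)=1+4=5, 1+change(23)=1+4=5, 1+change(22)=1+4=5, 1+change(21)=1+3=4) = 4

4


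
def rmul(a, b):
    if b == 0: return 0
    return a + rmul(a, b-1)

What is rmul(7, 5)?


rmul(7, 5) = 7 + rmul(7, 4)
rmul(7, 4) = 7 + rmul(7, 3)
rmul(7, 3) = 7 + rmul(7, 2)
rmul(7, 2) = 7 + rmul(7, 1)
rmul(7, 1) = 7 + rmul(7, 0)
rmul(7, 0) = 0  (base case)
Total: 7 + 7 + 7 + 7 + 7 + 0 = 35

35


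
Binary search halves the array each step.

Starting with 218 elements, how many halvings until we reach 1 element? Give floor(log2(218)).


218 / 2 = 109
109 / 2 = 54
54 / 2 = 27
27 / 2 = 13
13 / 2 = 6
6 / 2 = 3
3 / 2 = 1
Reached 1 after 7 halvings

7


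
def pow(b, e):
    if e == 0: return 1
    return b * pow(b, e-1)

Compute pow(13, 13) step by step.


pow(13, 13)
= 13 * pow(13, 12)
= 13 * 13 * pow(13, 11)
= 13 * 13 * 13 * pow(13, 10)
= 13 * 13 * 13 * 13 * pow(13, 9)
= 13 * 13 * 13 * 13 * 13 * pow(13, 8)
= 13 * 13 * 13 * 13 * 13 * 13 * pow(13, 7)
= 13 * 13 * 13 * 13 * 13 * 13 * 13 * pow(13, 6)
= 13 * 13 * 13 * 13 * 13 * 13 * 13 * 13 * pow(13, 5)
= 13 * 13 * 13 * 13 * 13 * 13 * 13 * 13 * 13 * pow(13, 4)
= 13 * 13 * 13 * 13 * 13 * 13 * 13 * 13 * 13 * 13 * pow(13, 3)
= 13 * 13 * 13 * 13 * 13 * 13 * 13 * 13 * 13 * 13 * 13 * pow(13, 2)
= 13 * 13 * 13 * 13 * 13 * 13 * 13 * 13 * 13 * 13 * 13 * 13 * pow(13, 1)
= 13 * 13 * 13 * 13 * 13 * 13 * 13 * 13 * 13 * 13 * 13 * 13 * 13 * pow(13, 0)
= 13 * 13 * 13 * 13 * 13 * 13 * 13 * 13 * 13 * 13 * 13 * 13 * 13 * 1
= 302875106592253

302875106592253


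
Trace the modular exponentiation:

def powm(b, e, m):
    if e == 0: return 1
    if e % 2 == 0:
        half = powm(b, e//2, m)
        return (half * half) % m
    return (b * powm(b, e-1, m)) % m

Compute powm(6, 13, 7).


powm(6, 13, 7): e is odd, compute powm(6, 12, 7)
  powm(6, 12, 7): e is even, compute powm(6, 6, 7)
    powm(6, 6, 7): e is even, compute powm(6, 3, 7)
      powm(6, 3, 7): e is odd, compute powm(6, 2, 7)
        powm(6, 2, 7): e is even, compute powm(6, 1, 7)
          powm(6, 1, 7): e is odd, compute powm(6, 0, 7)
          powm(6, 0, 7) = 1
          (6 * 1) % 7 = 6
        half=6, (6*6) % 7 = 1
      (6 * 1) % 7 = 6
    half=6, (6*6) % 7 = 1
  half=1, (1*1) % 7 = 1
(6 * 1) % 7 = 6

6


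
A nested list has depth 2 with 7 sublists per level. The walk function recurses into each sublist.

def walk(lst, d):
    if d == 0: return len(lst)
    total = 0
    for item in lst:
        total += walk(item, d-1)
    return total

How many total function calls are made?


At depth 0 (root): 1 call
At depth 1: each of 1 parents calls walk on 7 children = 7 calls
At depth 2: each of 7 parents calls walk on 7 children = 49 calls
Total: 1 + 7 + 49 = 57

57


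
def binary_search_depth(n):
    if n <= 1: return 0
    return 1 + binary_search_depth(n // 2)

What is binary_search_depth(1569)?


1569 / 2 = 784
784 / 2 = 392
392 / 2 = 196
196 / 2 = 98
98 / 2 = 49
49 / 2 = 24
24 / 2 = 12
12 / 2 = 6
6 / 2 = 3
3 / 2 = 1
Reached 1 after 10 halvings

10


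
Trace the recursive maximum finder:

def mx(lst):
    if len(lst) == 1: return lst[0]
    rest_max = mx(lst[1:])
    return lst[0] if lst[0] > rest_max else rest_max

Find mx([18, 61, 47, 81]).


mx([18, 61, 47, 81]): compare 18 with mx([61, 47, 81])
mx([61, 47, 81]): compare 61 with mx([47, 81])
mx([47, 81]): compare 47 with mx([81])
mx([81]) = 81  (base case)
Compare 47 with 81 -> 81
Compare 61 with 81 -> 81
Compare 18 with 81 -> 81

81


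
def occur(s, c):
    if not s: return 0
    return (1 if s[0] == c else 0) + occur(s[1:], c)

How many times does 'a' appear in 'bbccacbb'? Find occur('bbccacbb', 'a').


s[0]='b' != 'a' -> 0
s[0]='b' != 'a' -> 0
s[0]='c' != 'a' -> 0
s[0]='c' != 'a' -> 0
s[0]='a' == 'a' -> 1
s[0]='c' != 'a' -> 0
s[0]='b' != 'a' -> 0
s[0]='b' != 'a' -> 0
Sum: 0 + 0 + 0 + 0 + 1 + 0 + 0 + 0 = 1

1


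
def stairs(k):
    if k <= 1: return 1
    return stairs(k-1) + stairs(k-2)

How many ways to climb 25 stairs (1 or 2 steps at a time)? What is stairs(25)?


Building up from base cases:
stairs(0) = 1
stairs(1) = 1
stairs(2) = stairs(1) + stairs(0) = 1 + 1 = 2
stairs(3) = stairs(2) + stairs(1) = 2 + 1 = 3
stairs(4) = stairs(3) + stairs(2) = 3 + 2 = 5
stairs(5) = stairs(4) + stairs(3) = 5 + 3 = 8
stairs(6) = stairs(5) + stairs(4) = 8 + 5 = 13
stairs(7) = stairs(6) + stairs(5) = 13 + 8 = 21
stairs(8) = stairs(7) + stairs(6) = 21 + 13 = 34
stairs(9) = stairs(8) + stairs(7) = 34 + 21 = 55
stairs(10) = stairs(9) + stairs(8) = 55 + 34 = 89
stairs(11) = stairs(10) + stairs(9) = 89 + 55 = 144
stairs(12) = stairs(11) + stairs(10) = 144 + 89 = 233
stairs(13) = stairs(12) + stairs(11) = 233 + 144 = 377
stairs(14) = stairs(13) + stairs(12) = 377 + 233 = 610
stairs(15) = stairs(14) + stairs(13) = 610 + 377 = 987
stairs(16) = stairs(15) + stairs(14) = 987 + 610 = 1597
stairs(17) = stairs(16) + stairs(15) = 1597 + 987 = 2584
stairs(18) = stairs(17) + stairs(16) = 2584 + 1597 = 4181
stairs(19) = stairs(18) + stairs(17) = 4181 + 2584 = 6765
stairs(20) = stairs(19) + stairs(18) = 6765 + 4181 = 10946
stairs(21) = stairs(20) + stairs(19) = 10946 + 6765 = 17711
stairs(22) = stairs(21) + stairs(20) = 17711 + 10946 = 28657
stairs(23) = stairs(22) + stairs(21) = 28657 + 17711 = 46368
stairs(24) = stairs(23) + stairs(22) = 46368 + 28657 = 75025
stairs(25) = stairs(24) + stairs(23) = 75025 + 46368 = 121393

121393


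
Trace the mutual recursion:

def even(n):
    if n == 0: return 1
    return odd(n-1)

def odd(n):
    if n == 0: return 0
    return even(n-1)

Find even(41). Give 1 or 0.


even(41) = odd(40)
odd(40) = even(39)
even(39) = odd(38)
odd(38) = even(37)
even(37) = odd(36)
odd(36) = even(35)
even(35) = odd(34)
odd(34) = even(33)
even(33) = odd(32)
odd(32) = even(31)
even(31) = odd(30)
odd(30) = even(29)
even(29) = odd(28)
odd(28) = even(27)
even(27) = odd(26)
odd(26) = even(25)
even(25) = odd(24)
odd(24) = even(23)
even(23) = odd(22)
odd(22) = even(21)
even(21) = odd(20)
odd(20) = even(19)
even(19) = odd(18)
odd(18) = even(17)
even(17) = odd(16)
odd(16) = even(15)
even(15) = odd(14)
odd(14) = even(13)
even(13) = odd(12)
odd(12) = even(11)
even(11) = odd(10)
odd(10) = even(9)
even(9) = odd(8)
odd(8) = even(7)
even(7) = odd(6)
odd(6) = even(5)
even(5) = odd(4)
odd(4) = even(3)
even(3) = odd(2)
odd(2) = even(1)
even(1) = odd(0)
odd(0) = 0  (base case)
Result: 0

0


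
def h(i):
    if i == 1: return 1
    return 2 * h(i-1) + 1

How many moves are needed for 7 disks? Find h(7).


h(7) = 2 * h(6) + 1
h(6) = 2 * h(5) + 1
h(5) = 2 * h(4) + 1
h(4) = 2 * h(3) + 1
h(3) = 2 * h(2) + 1
h(2) = 2 * h(1) + 1
h(1) = 1  (base case)
h(2) = 2 * 1 + 1 = 3
h(3) = 2 * 3 + 1 = 7
h(4) = 2 * 7 + 1 = 15
h(5) = 2 * 15 + 1 = 31
h(6) = 2 * 31 + 1 = 63
h(7) = 2 * 63 + 1 = 127

127


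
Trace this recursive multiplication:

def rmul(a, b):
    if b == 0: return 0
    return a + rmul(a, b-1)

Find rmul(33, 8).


rmul(33, 8) = 33 + rmul(33, 7)
rmul(33, 7) = 33 + rmul(33, 6)
rmul(33, 6) = 33 + rmul(33, 5)
rmul(33, 5) = 33 + rmul(33, 4)
rmul(33, 4) = 33 + rmul(33, 3)
rmul(33, 3) = 33 + rmul(33, 2)
rmul(33, 2) = 33 + rmul(33, 1)
rmul(33, 1) = 33 + rmul(33, 0)
rmul(33, 0) = 0  (base case)
Total: 33 + 33 + 33 + 33 + 33 + 33 + 33 + 33 + 0 = 264

264


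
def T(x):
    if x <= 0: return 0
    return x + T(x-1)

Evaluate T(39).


T(39)
= 39 + 38 + 37 + 36 + 35 + 34 + 33 + 32 + 31 + 30 + 29 + 28 + 27 + 26 + 25 + 24 + 23 + 22 + 21 + 20 + 19 + 18 + 17 + 16 + 15 + 14 + 13 + 12 + 11 + 10 + 9 + 8 + 7 + 6 + 5 + 4 + 3 + 2 + 1 + T(0)
= 39 + 38 + 37 + 36 + 35 + 34 + 33 + 32 + 31 + 30 + 29 + 28 + 27 + 26 + 25 + 24 + 23 + 22 + 21 + 20 + 19 + 18 + 17 + 16 + 15 + 14 + 13 + 12 + 11 + 10 + 9 + 8 + 7 + 6 + 5 + 4 + 3 + 2 + 1 + 0
= 780

780


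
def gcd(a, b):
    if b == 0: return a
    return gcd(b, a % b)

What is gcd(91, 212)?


gcd(91, 212) = gcd(212, 91)
gcd(212, 91) = gcd(91, 30)
gcd(91, 30) = gcd(30, 1)
gcd(30, 1) = gcd(1, 0)
gcd(1, 0) = 1  (base case)

1


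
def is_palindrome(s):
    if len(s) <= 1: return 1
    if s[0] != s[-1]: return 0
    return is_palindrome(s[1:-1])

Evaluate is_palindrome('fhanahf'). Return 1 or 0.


is_palindrome('fhanahf'): s[0]='f' == s[-1]='f' -> check is_palindrome('hanah')
is_palindrome('hanah'): s[0]='h' == s[-1]='h' -> check is_palindrome('ana')
is_palindrome('ana'): s[0]='a' == s[-1]='a' -> check is_palindrome('n')
is_palindrome('n'): len <= 1 -> return 1  (base case)
Result: 1 (palindrome)

1


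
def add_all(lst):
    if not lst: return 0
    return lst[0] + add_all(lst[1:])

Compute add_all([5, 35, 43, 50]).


add_all([5, 35, 43, 50]) = 5 + add_all([35, 43, 50])
add_all([35, 43, 50]) = 35 + add_all([43, 50])
add_all([43, 50]) = 43 + add_all([50])
add_all([50]) = 50 + add_all([])
add_all([]) = 0  (base case)
Total: 5 + 35 + 43 + 50 + 0 = 133

133


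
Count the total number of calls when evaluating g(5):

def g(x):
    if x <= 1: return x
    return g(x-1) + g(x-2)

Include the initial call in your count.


Let C(n) = total calls for g(n)
C(0) = 1, C(1) = 1
C(2) = 1 + C(1) + C(0) = 1 + 1 + 1 = 3
C(3) = 1 + C(2) + C(1) = 1 + 3 + 1 = 5
C(4) = 1 + C(3) + C(2) = 1 + 5 + 3 = 9
C(5) = 1 + C(4) + C(3) = 1 + 9 + 5 = 15

15


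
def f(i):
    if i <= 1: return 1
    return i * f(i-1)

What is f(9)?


f(9)
= 9 * f(8)
= 9 * 8 * f(7)
= 9 * 8 * 7 * f(6)
= 9 * 8 * 7 * 6 * f(5)
= 9 * 8 * 7 * 6 * 5 * f(4)
= 9 * 8 * 7 * 6 * 5 * 4 * f(3)
= 9 * 8 * 7 * 6 * 5 * 4 * 3 * f(2)
= 9 * 8 * 7 * 6 * 5 * 4 * 3 * 2 * f(1)
= 9 * 8 * 7 * 6 * 5 * 4 * 3 * 2 * 1
= 362880

362880


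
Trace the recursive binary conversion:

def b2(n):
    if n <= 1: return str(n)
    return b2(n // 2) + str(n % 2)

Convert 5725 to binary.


b2(5725) = b2(2862) + '1'
b2(2862) = b2(1431) + '0'
b2(1431) = b2(715) + '1'
b2(715) = b2(357) + '1'
b2(357) = b2(178) + '1'
b2(178) = b2(89) + '0'
b2(89) = b2(44) + '1'
b2(44) = b2(22) + '0'
b2(22) = b2(11) + '0'
b2(11) = b2(5) + '1'
b2(5) = b2(2) + '1'
b2(2) = b2(1) + '0'
b2(1) = '1'  (base case)
Concatenating: '1' + '0' + '1' + '1' + '0' + '0' + '1' + '0' + '1' + '1' + '1' + '0' + '1' = '1011001011101'

1011001011101


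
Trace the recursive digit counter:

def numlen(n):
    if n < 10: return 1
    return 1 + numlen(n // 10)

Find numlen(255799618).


numlen(255799618) = 1 + numlen(25579961)
numlen(25579961) = 1 + numlen(2557996)
numlen(2557996) = 1 + numlen(255799)
numlen(255799) = 1 + numlen(25579)
numlen(25579) = 1 + numlen(2557)
numlen(2557) = 1 + numlen(255)
numlen(255) = 1 + numlen(25)
numlen(25) = 1 + numlen(2)
numlen(2) = 1  (base case: 2 < 10)
Unwinding: 1 + 1 + 1 + 1 + 1 + 1 + 1 + 1 + 1 = 9

9


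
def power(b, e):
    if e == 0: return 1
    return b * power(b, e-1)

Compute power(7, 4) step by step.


power(7, 4)
= 7 * power(7, 3)
= 7 * 7 * power(7, 2)
= 7 * 7 * 7 * power(7, 1)
= 7 * 7 * 7 * 7 * power(7, 0)
= 7 * 7 * 7 * 7 * 1
= 2401

2401


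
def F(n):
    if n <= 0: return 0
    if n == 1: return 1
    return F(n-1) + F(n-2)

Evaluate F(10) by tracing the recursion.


Computing F(10) bottom-up:
F(0) = 0
F(1) = 1
F(2) = F(1) + F(0) = 1 + 0 = 1
F(3) = F(2) + F(1) = 1 + 1 = 2
F(4) = F(3) + F(2) = 2 + 1 = 3
F(5) = F(4) + F(3) = 3 + 2 = 5
F(6) = F(5) + F(4) = 5 + 3 = 8
F(7) = F(6) + F(5) = 8 + 5 = 13
F(8) = F(7) + F(6) = 13 + 8 = 21
F(9) = F(8) + F(7) = 21 + 13 = 34
F(10) = F(9) + F(8) = 34 + 21 = 55

55


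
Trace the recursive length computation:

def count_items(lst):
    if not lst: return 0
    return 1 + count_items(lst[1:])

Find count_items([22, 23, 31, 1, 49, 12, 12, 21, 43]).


count_items([22, 23, 31, 1, 49, 12, 12, 21, 43]) = 1 + count_items([23, 31, 1, 49, 12, 12, 21, 43])
count_items([23, 31, 1, 49, 12, 12, 21, 43]) = 1 + count_items([31, 1, 49, 12, 12, 21, 43])
count_items([31, 1, 49, 12, 12, 21, 43]) = 1 + count_items([1, 49, 12, 12, 21, 43])
count_items([1, 49, 12, 12, 21, 43]) = 1 + count_items([49, 12, 12, 21, 43])
count_items([49, 12, 12, 21, 43]) = 1 + count_items([12, 12, 21, 43])
count_items([12, 12, 21, 43]) = 1 + count_items([12, 21, 43])
count_items([12, 21, 43]) = 1 + count_items([21, 43])
count_items([21, 43]) = 1 + count_items([43])
count_items([43]) = 1 + count_items([])
count_items([]) = 0  (base case)
Unwinding: 1 + 1 + 1 + 1 + 1 + 1 + 1 + 1 + 1 + 0 = 9

9


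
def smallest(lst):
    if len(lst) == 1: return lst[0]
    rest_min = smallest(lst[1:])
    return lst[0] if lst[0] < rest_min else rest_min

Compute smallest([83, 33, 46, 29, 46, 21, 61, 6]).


smallest([83, 33, 46, 29, 46, 21, 61, 6]): compare 83 with smallest([33, 46, 29, 46, 21, 61, 6])
smallest([33, 46, 29, 46, 21, 61, 6]): compare 33 with smallest([46, 29, 46, 21, 61, 6])
smallest([46, 29, 46, 21, 61, 6]): compare 46 with smallest([29, 46, 21, 61, 6])
smallest([29, 46, 21, 61, 6]): compare 29 with smallest([46, 21, 61, 6])
smallest([46, 21, 61, 6]): compare 46 with smallest([21, 61, 6])
smallest([21, 61, 6]): compare 21 with smallest([61, 6])
smallest([61, 6]): compare 61 with smallest([6])
smallest([6]) = 6  (base case)
Compare 61 with 6 -> 6
Compare 21 with 6 -> 6
Compare 46 with 6 -> 6
Compare 29 with 6 -> 6
Compare 46 with 6 -> 6
Compare 33 with 6 -> 6
Compare 83 with 6 -> 6

6


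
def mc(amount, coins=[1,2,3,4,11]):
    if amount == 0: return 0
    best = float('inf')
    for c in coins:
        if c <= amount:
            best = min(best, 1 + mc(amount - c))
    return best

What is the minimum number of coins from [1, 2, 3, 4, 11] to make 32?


Building up with DP:
mc(0) = 0
mc(1) = min(1+mc(0)=1+0=1) = 1
mc(2) = min(1+mc(1)=1+1=2, 1+mc(0)=1+0=1) = 1
mc(3) = min(1+mc(2)=1+1=2, 1+mc(1)=1+1=2, 1+mc(0)=1+0=1) = 1
mc(4) = min(1+mc(3)=1+1=2, 1+mc(2)=1+1=2, 1+mc(1)=1+1=2, 1+mc(0)=1+0=1) = 1
mc(5) = min(1+mc(4)=1+1=2, 1+mc(3)=1+1=2, 1+mc(2)=1+1=2, 1+mc(1)=1+1=2) = 2
mc(6) = min(1+mc(5)=1+2=3, 1+mc(4)=1+1=2, 1+mc(3)=1+1=2, 1+mc(2)=1+1=2) = 2
mc(7) = min(1+mc(6)=1+2=3, 1+mc(5)=1+2=3, 1+mc(4)=1+1=2, 1+mc(3)=1+1=2) = 2
mc(8) = min(1+mc(7)=1+2=3, 1+mc(6)=1+2=3, 1+mc(5)=1+2=3, 1+mc(4)=1+1=2) = 2
mc(9) = min(1+mc(8)=1+2=3, 1+mc(7)=1+2=3, 1+mc(6)=1+2=3, 1+mc(5)=1+2=3) = 3
mc(10) = min(1+mc(9)=1+3=4, 1+mc(8)=1+2=3, 1+mc(7)=1+2=3, 1+mc(6)=1+2=3) = 3
mc(11) = min(1+mc(10)=1+3=4, 1+mc(9)=1+3=4, 1+mc(8)=1+2=3, 1+mc(7)=1+2=3, 1+mc(0)=1+0=1) = 1
mc(12) = min(1+mc(11)=1+1=2, 1+mc(10)=1+3=4, 1+mc(9)=1+3=4, 1+mc(8)=1+2=3, 1+mc(1)=1+1=2) = 2
mc(13) = min(1+mc(12)=1+2=3, 1+mc(11)=1+1=2, 1+mc(10)=1+3=4, 1+mc(9)=1+3=4, 1+mc(2)=1+1=2) = 2
mc(14) = min(1+mc(13)=1+2=3, 1+mc(12)=1+2=3, 1+mc(11)=1+1=2, 1+mc(10)=1+3=4, 1+mc(3)=1+1=2) = 2
mc(15) = min(1+mc(14)=1+2=3, 1+mc(13)=1+2=3, 1+mc(12)=1+2=3, 1+mc(11)=1+1=2, 1+mc(4)=1+1=2) = 2
mc(16) = min(1+mc(15)=1+2=3, 1+mc(14)=1+2=3, 1+mc(13)=1+2=3, 1+mc(12)=1+2=3, 1+mc(5)=1+2=3) = 3
mc(17) = min(1+mc(16)=1+3=4, 1+mc(15)=1+2=3, 1+mc(14)=1+2=3, 1+mc(13)=1+2=3, 1+mc(6)=1+2=3) = 3
mc(18) = min(1+mc(17)=1+3=4, 1+mc(16)=1+3=4, 1+mc(15)=1+2=3, 1+mc(14)=1+2=3, 1+mc(7)=1+2=3) = 3
mc(19) = min(1+mc(18)=1+3=4, 1+mc(17)=1+3=4, 1+mc(16)=1+3=4, 1+mc(15)=1+2=3, 1+mc(8)=1+2=3) = 3
mc(20) = min(1+mc(19)=1+3=4, 1+mc(18)=1+3=4, 1+mc(17)=1+3=4, 1+mc(16)=1+3=4, 1+mc(9)=1+3=4) = 4
mc(21) = min(1+mc(20)=1+4=5, 1+mc(19)=1+3=4, 1+mc(18)=1+3=4, 1+mc(17)=1+3=4, 1+mc(10)=1+3=4) = 4
mc(22) = min(1+mc(21)=1+4=5, 1+mc(20)=1+4=5, 1+mc(19)=1+3=4, 1+mc(18)=1+3=4, 1+mc(11)=1+1=2) = 2
mc(23) = min(1+mc(22)=1+2=3, 1+mc(21)=1+4=5, 1+mc(20)=1+4=5, 1+mc(19)=1+3=4, 1+mc(12)=1+2=3) = 3
mc(24) = min(1+mc(23)=1+3=4, 1+mc(22)=1+2=3, 1+mc(21)=1+4=5, 1+mc(20)=1+4=5, 1+mc(13)=1+2=3) = 3
mc(25) = min(1+mc(24)=1+3=4, 1+mc(23)=1+3=4, 1+mc(22)=1+2=3, 1+mc(21)=1+4=5, 1+mc(14)=1+2=3) = 3
mc(26) = min(1+mc(25)=1+3=4, 1+mc(24)=1+3=4, 1+mc(23)=1+3=4, 1+mc(22)=1+2=3, 1+mc(15)=1+2=3) = 3
mc(27) = min(1+mc(26)=1+3=4, 1+mc(25)=1+3=4, 1+mc(24)=1+3=4, 1+mc(23)=1+3=4, 1+mc(16)=1+3=4) = 4
mc(28) = min(1+mc(27)=1+4=5, 1+mc(26)=1+3=4, 1+mc(25)=1+3=4, 1+mc(24)=1+3=4, 1+mc(17)=1+3=4) = 4
mc(29) = min(1+mc(28)=1+4=5, 1+mc(27)=1+4=5, 1+mc(26)=1+3=4, 1+mc(25)=1+3=4, 1+mc(18)=1+3=4) = 4
mc(30) = min(1+mc(29)=1+4=5, 1+mc(28)=1+4=5, 1+mc(27)=1+4=5, 1+mc(26)=1+3=4, 1+mc(19)=1+3=4) = 4
mc(31) = min(1+mc(30)=1+4=5, 1+mc(29)=1+4=5, 1+mc(28)=1+4=5, 1+mc(27)=1+4=5, 1+mc(20)=1+4=5) = 5
mc(32) = min(1+mc(31)=1+5=6, 1+mc(30)=1+4=5, 1+mc(29)=1+4=5, 1+mc(28)=1+4=5, 1+mc(21)=1+4=5) = 5

5


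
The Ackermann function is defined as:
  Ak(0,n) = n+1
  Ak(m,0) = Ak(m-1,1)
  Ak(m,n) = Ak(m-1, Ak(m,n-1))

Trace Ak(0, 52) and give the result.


Ak(0, 52) = 53
Result: Ak(0, 52) = 53

53


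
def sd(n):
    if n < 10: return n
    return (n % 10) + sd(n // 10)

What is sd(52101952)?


sd(52101952) = 2 + sd(5210195)
sd(5210195) = 5 + sd(521019)
sd(521019) = 9 + sd(52101)
sd(52101) = 1 + sd(5210)
sd(5210) = 0 + sd(521)
sd(521) = 1 + sd(52)
sd(52) = 2 + sd(5)
sd(5) = 5  (base case)
Total: 2 + 5 + 9 + 1 + 0 + 1 + 2 + 5 = 25

25


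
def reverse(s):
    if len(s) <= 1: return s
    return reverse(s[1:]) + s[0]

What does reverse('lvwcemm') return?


reverse('lvwcemm') = reverse('vwcemm') + 'l'
reverse('vwcemm') = reverse('wcemm') + 'v'
reverse('wcemm') = reverse('cemm') + 'w'
reverse('cemm') = reverse('emm') + 'c'
reverse('emm') = reverse('mm') + 'e'
reverse('mm') = reverse('m') + 'm'
reverse('m') = 'm'  (base case)
Concatenating: 'm' + 'm' + 'e' + 'c' + 'w' + 'v' + 'l' = 'mmecwvl'

mmecwvl


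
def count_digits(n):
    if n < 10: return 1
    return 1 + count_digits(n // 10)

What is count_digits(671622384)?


count_digits(671622384) = 1 + count_digits(67162238)
count_digits(67162238) = 1 + count_digits(6716223)
count_digits(6716223) = 1 + count_digits(671622)
count_digits(671622) = 1 + count_digits(67162)
count_digits(67162) = 1 + count_digits(6716)
count_digits(6716) = 1 + count_digits(671)
count_digits(671) = 1 + count_digits(67)
count_digits(67) = 1 + count_digits(6)
count_digits(6) = 1  (base case: 6 < 10)
Unwinding: 1 + 1 + 1 + 1 + 1 + 1 + 1 + 1 + 1 = 9

9


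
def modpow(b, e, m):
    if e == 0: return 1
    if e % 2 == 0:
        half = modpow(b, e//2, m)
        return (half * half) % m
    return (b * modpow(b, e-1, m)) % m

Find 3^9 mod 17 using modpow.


modpow(3, 9, 17): e is odd, compute modpow(3, 8, 17)
  modpow(3, 8, 17): e is even, compute modpow(3, 4, 17)
    modpow(3, 4, 17): e is even, compute modpow(3, 2, 17)
      modpow(3, 2, 17): e is even, compute modpow(3, 1, 17)
        modpow(3, 1, 17): e is odd, compute modpow(3, 0, 17)
          modpow(3, 0, 17) = 1
        (3 * 1) % 17 = 3
      half=3, (3*3) % 17 = 9
    half=9, (9*9) % 17 = 13
  half=13, (13*13) % 17 = 16
(3 * 16) % 17 = 14

14


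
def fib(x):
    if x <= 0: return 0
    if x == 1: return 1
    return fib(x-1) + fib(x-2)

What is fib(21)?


Computing fib(21) bottom-up:
fib(0) = 0
fib(1) = 1
fib(2) = fib(1) + fib(0) = 1 + 0 = 1
fib(3) = fib(2) + fib(1) = 1 + 1 = 2
fib(4) = fib(3) + fib(2) = 2 + 1 = 3
fib(5) = fib(4) + fib(3) = 3 + 2 = 5
fib(6) = fib(5) + fib(4) = 5 + 3 = 8
fib(7) = fib(6) + fib(5) = 8 + 5 = 13
fib(8) = fib(7) + fib(6) = 13 + 8 = 21
fib(9) = fib(8) + fib(7) = 21 + 13 = 34
fib(10) = fib(9) + fib(8) = 34 + 21 = 55
fib(11) = fib(10) + fib(9) = 55 + 34 = 89
fib(12) = fib(11) + fib(10) = 89 + 55 = 144
fib(13) = fib(12) + fib(11) = 144 + 89 = 233
fib(14) = fib(13) + fib(12) = 233 + 144 = 377
fib(15) = fib(14) + fib(13) = 377 + 233 = 610
fib(16) = fib(15) + fib(14) = 610 + 377 = 987
fib(17) = fib(16) + fib(15) = 987 + 610 = 1597
fib(18) = fib(17) + fib(16) = 1597 + 987 = 2584
fib(19) = fib(18) + fib(17) = 2584 + 1597 = 4181
fib(20) = fib(19) + fib(18) = 4181 + 2584 = 6765
fib(21) = fib(20) + fib(19) = 6765 + 4181 = 10946

10946
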